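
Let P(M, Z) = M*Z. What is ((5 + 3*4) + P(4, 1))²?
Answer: 441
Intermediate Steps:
((5 + 3*4) + P(4, 1))² = ((5 + 3*4) + 4*1)² = ((5 + 12) + 4)² = (17 + 4)² = 21² = 441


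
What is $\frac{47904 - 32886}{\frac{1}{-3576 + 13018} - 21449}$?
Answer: $- \frac{141799956}{202521457} \approx -0.70017$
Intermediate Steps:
$\frac{47904 - 32886}{\frac{1}{-3576 + 13018} - 21449} = \frac{15018}{\frac{1}{9442} - 21449} = \frac{15018}{- \frac{202521457}{9442}} = 15018 \left(- \frac{9442}{202521457}\right) = - \frac{141799956}{202521457}$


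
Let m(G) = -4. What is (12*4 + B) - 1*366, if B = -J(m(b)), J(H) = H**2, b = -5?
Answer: -334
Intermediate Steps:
B = -16 (B = -1*(-4)**2 = -1*16 = -16)
(12*4 + B) - 1*366 = (12*4 - 16) - 1*366 = (48 - 16) - 366 = 32 - 366 = -334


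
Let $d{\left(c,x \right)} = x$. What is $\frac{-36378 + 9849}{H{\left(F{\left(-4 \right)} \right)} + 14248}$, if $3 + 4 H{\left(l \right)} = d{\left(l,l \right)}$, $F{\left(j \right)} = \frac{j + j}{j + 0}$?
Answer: $- \frac{35372}{18997} \approx -1.862$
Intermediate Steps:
$F{\left(j \right)} = 2$ ($F{\left(j \right)} = \frac{2 j}{j} = 2$)
$H{\left(l \right)} = - \frac{3}{4} + \frac{l}{4}$
$\frac{-36378 + 9849}{H{\left(F{\left(-4 \right)} \right)} + 14248} = \frac{-36378 + 9849}{\left(- \frac{3}{4} + \frac{1}{4} \cdot 2\right) + 14248} = - \frac{26529}{\left(- \frac{3}{4} + \frac{1}{2}\right) + 14248} = - \frac{26529}{- \frac{1}{4} + 14248} = - \frac{26529}{\frac{56991}{4}} = \left(-26529\right) \frac{4}{56991} = - \frac{35372}{18997}$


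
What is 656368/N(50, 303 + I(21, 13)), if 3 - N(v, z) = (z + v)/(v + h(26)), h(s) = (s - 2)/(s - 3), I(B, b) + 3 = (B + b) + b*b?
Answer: -770576032/9197 ≈ -83786.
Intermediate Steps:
I(B, b) = -3 + B + b + b**2 (I(B, b) = -3 + ((B + b) + b*b) = -3 + ((B + b) + b**2) = -3 + (B + b + b**2) = -3 + B + b + b**2)
h(s) = (-2 + s)/(-3 + s)
N(v, z) = 3 - (v + z)/(24/23 + v) (N(v, z) = 3 - (z + v)/(v + (-2 + 26)/(-3 + 26)) = 3 - (v + z)/(v + 24/23) = 3 - (v + z)/(24/23 + v))
656368/N(50, 303 + I(21, 13)) = 656368/(((72 - 23*(303 + (-3 + 21 + 13 + 13**2)) + 46*50)/(24 + 23*50))) = 656368/(((72 - 23*(303 + (-3 + 21 + 13 + 169)) + 2300)/(24 + 1150))) = 656368/(((72 - 23*(303 + 200) + 2300)/1174)) = 656368/(((72 - 23*503 + 2300)/1174)) = 656368/(((72 - 11569 + 2300)/1174)) = 656368/(((1/1174)*(-9197))) = 656368/(-9197/1174) = 656368*(-1174/9197) = -770576032/9197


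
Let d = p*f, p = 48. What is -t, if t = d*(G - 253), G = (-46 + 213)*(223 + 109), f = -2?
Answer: 5298336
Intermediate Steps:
d = -96 (d = 48*(-2) = -96)
G = 55444 (G = 167*332 = 55444)
t = -5298336 (t = -96*(55444 - 253) = -96*55191 = -5298336)
-t = -1*(-5298336) = 5298336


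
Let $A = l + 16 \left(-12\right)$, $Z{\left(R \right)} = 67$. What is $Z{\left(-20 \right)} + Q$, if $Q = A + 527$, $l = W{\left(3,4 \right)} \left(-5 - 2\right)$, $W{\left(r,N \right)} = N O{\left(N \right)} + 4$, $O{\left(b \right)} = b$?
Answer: $262$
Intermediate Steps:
$W{\left(r,N \right)} = 4 + N^{2}$ ($W{\left(r,N \right)} = N N + 4 = N^{2} + 4 = 4 + N^{2}$)
$l = -140$ ($l = \left(4 + 4^{2}\right) \left(-5 - 2\right) = \left(4 + 16\right) \left(-5 - 2\right) = 20 \left(-7\right) = -140$)
$A = -332$ ($A = -140 + 16 \left(-12\right) = -140 - 192 = -332$)
$Q = 195$ ($Q = -332 + 527 = 195$)
$Z{\left(-20 \right)} + Q = 67 + 195 = 262$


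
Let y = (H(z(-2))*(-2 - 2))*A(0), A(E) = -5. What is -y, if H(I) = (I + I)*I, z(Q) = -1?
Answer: -40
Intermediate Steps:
H(I) = 2*I**2 (H(I) = (2*I)*I = 2*I**2)
y = 40 (y = ((2*(-1)**2)*(-2 - 2))*(-5) = ((2*1)*(-4))*(-5) = (2*(-4))*(-5) = -8*(-5) = 40)
-y = -1*40 = -40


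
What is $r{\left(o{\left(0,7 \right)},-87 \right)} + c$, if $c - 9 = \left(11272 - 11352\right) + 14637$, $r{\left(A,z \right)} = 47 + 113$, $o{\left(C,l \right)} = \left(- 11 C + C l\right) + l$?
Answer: $14726$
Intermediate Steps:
$o{\left(C,l \right)} = l - 11 C + C l$
$r{\left(A,z \right)} = 160$
$c = 14566$ ($c = 9 + \left(\left(11272 - 11352\right) + 14637\right) = 9 + \left(-80 + 14637\right) = 9 + 14557 = 14566$)
$r{\left(o{\left(0,7 \right)},-87 \right)} + c = 160 + 14566 = 14726$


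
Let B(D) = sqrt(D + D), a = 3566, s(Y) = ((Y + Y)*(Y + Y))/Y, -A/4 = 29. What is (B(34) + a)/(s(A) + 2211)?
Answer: 3566/1747 + 2*sqrt(17)/1747 ≈ 2.0459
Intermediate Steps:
A = -116 (A = -4*29 = -116)
s(Y) = 4*Y (s(Y) = ((2*Y)*(2*Y))/Y = (4*Y**2)/Y = 4*Y)
B(D) = sqrt(2)*sqrt(D) (B(D) = sqrt(2*D) = sqrt(2)*sqrt(D))
(B(34) + a)/(s(A) + 2211) = (sqrt(2)*sqrt(34) + 3566)/(4*(-116) + 2211) = (2*sqrt(17) + 3566)/(-464 + 2211) = (3566 + 2*sqrt(17))/1747 = (3566 + 2*sqrt(17))*(1/1747) = 3566/1747 + 2*sqrt(17)/1747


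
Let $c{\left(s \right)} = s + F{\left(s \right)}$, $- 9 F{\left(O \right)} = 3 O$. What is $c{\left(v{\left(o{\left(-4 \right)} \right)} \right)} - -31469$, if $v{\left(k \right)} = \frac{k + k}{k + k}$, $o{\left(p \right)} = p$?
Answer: $\frac{94409}{3} \approx 31470.0$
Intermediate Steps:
$F{\left(O \right)} = - \frac{O}{3}$ ($F{\left(O \right)} = - \frac{3 O}{9} = - \frac{O}{3}$)
$v{\left(k \right)} = 1$ ($v{\left(k \right)} = \frac{2 k}{2 k} = 2 k \frac{1}{2 k} = 1$)
$c{\left(s \right)} = \frac{2 s}{3}$ ($c{\left(s \right)} = s - \frac{s}{3} = \frac{2 s}{3}$)
$c{\left(v{\left(o{\left(-4 \right)} \right)} \right)} - -31469 = \frac{2}{3} \cdot 1 - -31469 = \frac{2}{3} + 31469 = \frac{94409}{3}$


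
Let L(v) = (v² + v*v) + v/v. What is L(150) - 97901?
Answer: -52900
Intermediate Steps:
L(v) = 1 + 2*v² (L(v) = (v² + v²) + 1 = 2*v² + 1 = 1 + 2*v²)
L(150) - 97901 = (1 + 2*150²) - 97901 = (1 + 2*22500) - 97901 = (1 + 45000) - 97901 = 45001 - 97901 = -52900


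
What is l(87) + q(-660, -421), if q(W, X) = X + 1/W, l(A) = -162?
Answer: -384781/660 ≈ -583.00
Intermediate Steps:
l(87) + q(-660, -421) = -162 + (-421 + 1/(-660)) = -162 + (-421 - 1/660) = -162 - 277861/660 = -384781/660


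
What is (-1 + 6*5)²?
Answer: 841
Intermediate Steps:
(-1 + 6*5)² = (-1 + 30)² = 29² = 841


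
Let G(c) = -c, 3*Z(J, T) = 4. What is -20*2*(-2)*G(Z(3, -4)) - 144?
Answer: -752/3 ≈ -250.67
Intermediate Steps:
Z(J, T) = 4/3 (Z(J, T) = (⅓)*4 = 4/3)
-20*2*(-2)*G(Z(3, -4)) - 144 = -20*2*(-2)*(-1*4/3) - 144 = -(-80)*(-4)/3 - 144 = -20*16/3 - 144 = -320/3 - 144 = -752/3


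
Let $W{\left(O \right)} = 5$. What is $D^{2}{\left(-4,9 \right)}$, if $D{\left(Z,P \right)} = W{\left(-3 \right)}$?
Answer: $25$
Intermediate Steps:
$D{\left(Z,P \right)} = 5$
$D^{2}{\left(-4,9 \right)} = 5^{2} = 25$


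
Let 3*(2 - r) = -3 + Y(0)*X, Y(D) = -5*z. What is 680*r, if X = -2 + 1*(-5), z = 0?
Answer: 2040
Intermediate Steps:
Y(D) = 0 (Y(D) = -5*0 = 0)
X = -7 (X = -2 - 5 = -7)
r = 3 (r = 2 - (-3 + 0*(-7))/3 = 2 - (-3 + 0)/3 = 2 - ⅓*(-3) = 2 + 1 = 3)
680*r = 680*3 = 2040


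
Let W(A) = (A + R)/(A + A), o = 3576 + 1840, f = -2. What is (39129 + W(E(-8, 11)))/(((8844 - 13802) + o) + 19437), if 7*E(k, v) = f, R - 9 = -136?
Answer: 157407/79580 ≈ 1.9780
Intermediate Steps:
R = -127 (R = 9 - 136 = -127)
E(k, v) = -2/7 (E(k, v) = (⅐)*(-2) = -2/7)
o = 5416
W(A) = (-127 + A)/(2*A) (W(A) = (A - 127)/(A + A) = (-127 + A)/((2*A)) = (-127 + A)*(1/(2*A)) = (-127 + A)/(2*A))
(39129 + W(E(-8, 11)))/(((8844 - 13802) + o) + 19437) = (39129 + (-127 - 2/7)/(2*(-2/7)))/(((8844 - 13802) + 5416) + 19437) = (39129 + (½)*(-7/2)*(-891/7))/((-4958 + 5416) + 19437) = (39129 + 891/4)/(458 + 19437) = (157407/4)/19895 = (157407/4)*(1/19895) = 157407/79580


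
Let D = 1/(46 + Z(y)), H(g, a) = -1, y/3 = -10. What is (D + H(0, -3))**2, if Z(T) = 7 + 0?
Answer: 2704/2809 ≈ 0.96262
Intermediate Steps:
y = -30 (y = 3*(-10) = -30)
Z(T) = 7
D = 1/53 (D = 1/(46 + 7) = 1/53 ≈ 0.018868)
(D + H(0, -3))**2 = (1/53 - 1)**2 = (-52/53)**2 = 2704/2809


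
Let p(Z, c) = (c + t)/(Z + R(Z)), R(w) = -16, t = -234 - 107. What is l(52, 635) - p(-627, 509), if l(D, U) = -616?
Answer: -395920/643 ≈ -615.74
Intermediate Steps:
t = -341
p(Z, c) = (-341 + c)/(-16 + Z) (p(Z, c) = (c - 341)/(Z - 16) = (-341 + c)/(-16 + Z))
l(52, 635) - p(-627, 509) = -616 - (-341 + 509)/(-16 - 627) = -616 - 168/(-643) = -616 - (-1)*168/643 = -616 - 1*(-168/643) = -616 + 168/643 = -395920/643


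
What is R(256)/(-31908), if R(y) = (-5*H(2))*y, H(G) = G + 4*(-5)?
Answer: -1920/2659 ≈ -0.72208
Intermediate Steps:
H(G) = -20 + G (H(G) = G - 20 = -20 + G)
R(y) = 90*y (R(y) = (-5*(-20 + 2))*y = (-5*(-18))*y = 90*y)
R(256)/(-31908) = (90*256)/(-31908) = 23040*(-1/31908) = -1920/2659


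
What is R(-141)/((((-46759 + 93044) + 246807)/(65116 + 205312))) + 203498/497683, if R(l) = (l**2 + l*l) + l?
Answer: 28364615665165/775887797 ≈ 36558.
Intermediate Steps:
R(l) = l + 2*l**2 (R(l) = (l**2 + l**2) + l = 2*l**2 + l = l + 2*l**2)
R(-141)/((((-46759 + 93044) + 246807)/(65116 + 205312))) + 203498/497683 = (-141*(1 + 2*(-141)))/((((-46759 + 93044) + 246807)/(65116 + 205312))) + 203498/497683 = (-141*(1 - 282))/(((46285 + 246807)/270428)) + 203498*(1/497683) = (-141*(-281))/((293092*(1/270428))) + 203498/497683 = 39621/(73273/67607) + 203498/497683 = 39621*(67607/73273) + 203498/497683 = 56992701/1559 + 203498/497683 = 28364615665165/775887797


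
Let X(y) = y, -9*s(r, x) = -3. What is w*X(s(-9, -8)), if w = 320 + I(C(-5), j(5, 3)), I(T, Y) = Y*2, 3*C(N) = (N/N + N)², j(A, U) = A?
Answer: 110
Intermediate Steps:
s(r, x) = ⅓ (s(r, x) = -⅑*(-3) = ⅓)
C(N) = (1 + N)²/3 (C(N) = (N/N + N)²/3 = (1 + N)²/3)
I(T, Y) = 2*Y
w = 330 (w = 320 + 2*5 = 320 + 10 = 330)
w*X(s(-9, -8)) = 330*(⅓) = 110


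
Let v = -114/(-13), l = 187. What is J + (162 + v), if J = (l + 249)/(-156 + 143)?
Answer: 1784/13 ≈ 137.23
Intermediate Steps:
v = 114/13 (v = -114*(-1/13) = 114/13 ≈ 8.7692)
J = -436/13 (J = (187 + 249)/(-156 + 143) = 436/(-13) = 436*(-1/13) = -436/13 ≈ -33.538)
J + (162 + v) = -436/13 + (162 + 114/13) = -436/13 + 2220/13 = 1784/13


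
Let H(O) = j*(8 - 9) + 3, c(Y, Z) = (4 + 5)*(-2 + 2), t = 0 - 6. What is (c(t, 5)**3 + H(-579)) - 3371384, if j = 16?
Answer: -3371397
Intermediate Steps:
t = -6
c(Y, Z) = 0 (c(Y, Z) = 9*0 = 0)
H(O) = -13 (H(O) = 16*(8 - 9) + 3 = 16*(-1) + 3 = -16 + 3 = -13)
(c(t, 5)**3 + H(-579)) - 3371384 = (0**3 - 13) - 3371384 = (0 - 13) - 3371384 = -13 - 3371384 = -3371397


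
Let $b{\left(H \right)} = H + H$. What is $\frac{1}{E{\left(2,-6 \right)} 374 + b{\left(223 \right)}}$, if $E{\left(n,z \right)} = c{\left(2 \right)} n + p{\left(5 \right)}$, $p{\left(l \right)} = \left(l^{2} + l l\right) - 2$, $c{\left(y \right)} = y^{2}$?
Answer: $\frac{1}{21390} \approx 4.6751 \cdot 10^{-5}$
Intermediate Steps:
$b{\left(H \right)} = 2 H$
$p{\left(l \right)} = -2 + 2 l^{2}$ ($p{\left(l \right)} = \left(l^{2} + l^{2}\right) - 2 = 2 l^{2} - 2 = -2 + 2 l^{2}$)
$E{\left(n,z \right)} = 48 + 4 n$ ($E{\left(n,z \right)} = 2^{2} n - \left(2 - 2 \cdot 5^{2}\right) = 4 n + \left(-2 + 2 \cdot 25\right) = 4 n + \left(-2 + 50\right) = 4 n + 48 = 48 + 4 n$)
$\frac{1}{E{\left(2,-6 \right)} 374 + b{\left(223 \right)}} = \frac{1}{\left(48 + 4 \cdot 2\right) 374 + 2 \cdot 223} = \frac{1}{\left(48 + 8\right) 374 + 446} = \frac{1}{56 \cdot 374 + 446} = \frac{1}{20944 + 446} = \frac{1}{21390}$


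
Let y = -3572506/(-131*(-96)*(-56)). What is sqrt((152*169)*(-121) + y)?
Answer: I*sqrt(122896643039418)/6288 ≈ 1763.0*I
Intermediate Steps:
y = 255179/50304 (y = -3572506/(12576*(-56)) = -3572506/(-704256) = -3572506*(-1/704256) = 255179/50304 ≈ 5.0727)
sqrt((152*169)*(-121) + y) = sqrt((152*169)*(-121) + 255179/50304) = sqrt(25688*(-121) + 255179/50304) = sqrt(-3108248 + 255179/50304) = sqrt(-156357052213/50304) = I*sqrt(122896643039418)/6288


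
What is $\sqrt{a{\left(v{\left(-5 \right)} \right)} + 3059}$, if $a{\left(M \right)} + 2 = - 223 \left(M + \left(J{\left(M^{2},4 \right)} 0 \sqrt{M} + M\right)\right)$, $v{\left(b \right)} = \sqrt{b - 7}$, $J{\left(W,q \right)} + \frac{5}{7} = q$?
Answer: $\sqrt{3057 - 892 i \sqrt{3}} \approx 56.931 - 13.569 i$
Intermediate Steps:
$J{\left(W,q \right)} = - \frac{5}{7} + q$
$v{\left(b \right)} = \sqrt{-7 + b}$
$a{\left(M \right)} = -2 - 446 M$ ($a{\left(M \right)} = -2 - 223 \left(M + \left(\left(- \frac{5}{7} + 4\right) 0 \sqrt{M} + M\right)\right) = -2 - 223 \left(M + \left(\frac{23}{7} \cdot 0 + M\right)\right) = -2 - 223 \left(M + \left(0 + M\right)\right) = -2 - 223 \left(M + M\right) = -2 - 223 \cdot 2 M = -2 - 446 M$)
$\sqrt{a{\left(v{\left(-5 \right)} \right)} + 3059} = \sqrt{\left(-2 - 446 \sqrt{-7 - 5}\right) + 3059} = \sqrt{\left(-2 - 446 \sqrt{-12}\right) + 3059} = \sqrt{\left(-2 - 446 \cdot 2 i \sqrt{3}\right) + 3059} = \sqrt{\left(-2 - 892 i \sqrt{3}\right) + 3059} = \sqrt{3057 - 892 i \sqrt{3}}$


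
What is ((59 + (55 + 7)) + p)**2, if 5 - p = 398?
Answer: 73984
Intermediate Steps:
p = -393 (p = 5 - 1*398 = 5 - 398 = -393)
((59 + (55 + 7)) + p)**2 = ((59 + (55 + 7)) - 393)**2 = ((59 + 62) - 393)**2 = (121 - 393)**2 = (-272)**2 = 73984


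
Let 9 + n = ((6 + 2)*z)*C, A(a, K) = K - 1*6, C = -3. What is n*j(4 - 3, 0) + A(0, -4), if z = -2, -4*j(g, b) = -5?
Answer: 155/4 ≈ 38.750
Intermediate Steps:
j(g, b) = 5/4 (j(g, b) = -¼*(-5) = 5/4)
A(a, K) = -6 + K (A(a, K) = K - 6 = -6 + K)
n = 39 (n = -9 + ((6 + 2)*(-2))*(-3) = -9 + (8*(-2))*(-3) = -9 - 16*(-3) = -9 + 48 = 39)
n*j(4 - 3, 0) + A(0, -4) = 39*(5/4) + (-6 - 4) = 195/4 - 10 = 155/4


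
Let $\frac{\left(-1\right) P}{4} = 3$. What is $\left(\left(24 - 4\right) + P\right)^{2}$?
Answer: $64$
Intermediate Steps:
$P = -12$ ($P = \left(-4\right) 3 = -12$)
$\left(\left(24 - 4\right) + P\right)^{2} = \left(\left(24 - 4\right) - 12\right)^{2} = \left(20 - 12\right)^{2} = 8^{2} = 64$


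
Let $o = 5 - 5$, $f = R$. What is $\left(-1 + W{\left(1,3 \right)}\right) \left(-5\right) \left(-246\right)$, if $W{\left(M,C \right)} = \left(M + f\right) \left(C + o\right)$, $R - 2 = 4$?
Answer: $24600$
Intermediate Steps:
$R = 6$ ($R = 2 + 4 = 6$)
$f = 6$
$o = 0$
$W{\left(M,C \right)} = C \left(6 + M\right)$ ($W{\left(M,C \right)} = \left(M + 6\right) \left(C + 0\right) = \left(6 + M\right) C = C \left(6 + M\right)$)
$\left(-1 + W{\left(1,3 \right)}\right) \left(-5\right) \left(-246\right) = \left(-1 + 3 \left(6 + 1\right)\right) \left(-5\right) \left(-246\right) = \left(-1 + 3 \cdot 7\right) \left(-5\right) \left(-246\right) = \left(-1 + 21\right) \left(-5\right) \left(-246\right) = 20 \left(-5\right) \left(-246\right) = \left(-100\right) \left(-246\right) = 24600$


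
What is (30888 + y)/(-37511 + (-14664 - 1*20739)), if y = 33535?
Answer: -64423/72914 ≈ -0.88355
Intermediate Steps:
(30888 + y)/(-37511 + (-14664 - 1*20739)) = (30888 + 33535)/(-37511 + (-14664 - 1*20739)) = 64423/(-37511 + (-14664 - 20739)) = 64423/(-37511 - 35403) = 64423/(-72914) = 64423*(-1/72914) = -64423/72914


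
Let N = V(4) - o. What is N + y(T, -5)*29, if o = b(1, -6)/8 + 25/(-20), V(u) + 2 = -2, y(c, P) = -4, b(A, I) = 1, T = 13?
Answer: -951/8 ≈ -118.88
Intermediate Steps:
V(u) = -4 (V(u) = -2 - 2 = -4)
o = -9/8 (o = 1/8 + 25/(-20) = 1*(⅛) + 25*(-1/20) = ⅛ - 5/4 = -9/8 ≈ -1.1250)
N = -23/8 (N = -4 - 1*(-9/8) = -4 + 9/8 = -23/8 ≈ -2.8750)
N + y(T, -5)*29 = -23/8 - 4*29 = -23/8 - 116 = -951/8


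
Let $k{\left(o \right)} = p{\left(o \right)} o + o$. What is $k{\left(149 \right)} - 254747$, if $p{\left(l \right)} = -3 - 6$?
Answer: $-255939$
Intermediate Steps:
$p{\left(l \right)} = -9$ ($p{\left(l \right)} = -3 - 6 = -9$)
$k{\left(o \right)} = - 8 o$ ($k{\left(o \right)} = - 9 o + o = - 8 o$)
$k{\left(149 \right)} - 254747 = \left(-8\right) 149 - 254747 = -1192 - 254747 = -255939$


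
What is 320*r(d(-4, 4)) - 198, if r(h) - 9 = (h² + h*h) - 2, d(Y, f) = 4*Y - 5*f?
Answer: 831482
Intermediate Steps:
d(Y, f) = -5*f + 4*Y
r(h) = 7 + 2*h² (r(h) = 9 + ((h² + h*h) - 2) = 9 + ((h² + h²) - 2) = 9 + (2*h² - 2) = 9 + (-2 + 2*h²) = 7 + 2*h²)
320*r(d(-4, 4)) - 198 = 320*(7 + 2*(-5*4 + 4*(-4))²) - 198 = 320*(7 + 2*(-20 - 16)²) - 198 = 320*(7 + 2*(-36)²) - 198 = 320*(7 + 2*1296) - 198 = 320*(7 + 2592) - 198 = 320*2599 - 198 = 831680 - 198 = 831482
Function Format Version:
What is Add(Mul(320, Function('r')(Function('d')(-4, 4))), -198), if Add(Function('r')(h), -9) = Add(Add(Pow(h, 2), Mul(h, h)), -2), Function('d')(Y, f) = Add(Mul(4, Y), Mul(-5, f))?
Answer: 831482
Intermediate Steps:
Function('d')(Y, f) = Add(Mul(-5, f), Mul(4, Y))
Function('r')(h) = Add(7, Mul(2, Pow(h, 2))) (Function('r')(h) = Add(9, Add(Add(Pow(h, 2), Mul(h, h)), -2)) = Add(9, Add(Add(Pow(h, 2), Pow(h, 2)), -2)) = Add(9, Add(Mul(2, Pow(h, 2)), -2)) = Add(9, Add(-2, Mul(2, Pow(h, 2)))) = Add(7, Mul(2, Pow(h, 2))))
Add(Mul(320, Function('r')(Function('d')(-4, 4))), -198) = Add(Mul(320, Add(7, Mul(2, Pow(Add(Mul(-5, 4), Mul(4, -4)), 2)))), -198) = Add(Mul(320, Add(7, Mul(2, Pow(Add(-20, -16), 2)))), -198) = Add(Mul(320, Add(7, Mul(2, Pow(-36, 2)))), -198) = Add(Mul(320, Add(7, Mul(2, 1296))), -198) = Add(Mul(320, Add(7, 2592)), -198) = Add(Mul(320, 2599), -198) = Add(831680, -198) = 831482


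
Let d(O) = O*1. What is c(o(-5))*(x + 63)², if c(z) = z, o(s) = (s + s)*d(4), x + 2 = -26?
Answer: -49000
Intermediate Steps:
x = -28 (x = -2 - 26 = -28)
d(O) = O
o(s) = 8*s (o(s) = (s + s)*4 = (2*s)*4 = 8*s)
c(o(-5))*(x + 63)² = (8*(-5))*(-28 + 63)² = -40*35² = -40*1225 = -49000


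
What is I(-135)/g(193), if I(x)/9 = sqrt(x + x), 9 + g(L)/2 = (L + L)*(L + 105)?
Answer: 27*I*sqrt(30)/230038 ≈ 0.00064287*I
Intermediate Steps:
g(L) = -18 + 4*L*(105 + L) (g(L) = -18 + 2*((L + L)*(L + 105)) = -18 + 2*((2*L)*(105 + L)) = -18 + 2*(2*L*(105 + L)) = -18 + 4*L*(105 + L))
I(x) = 9*sqrt(2)*sqrt(x) (I(x) = 9*sqrt(x + x) = 9*sqrt(2*x) = 9*(sqrt(2)*sqrt(x)) = 9*sqrt(2)*sqrt(x))
I(-135)/g(193) = (9*sqrt(2)*sqrt(-135))/(-18 + 4*193**2 + 420*193) = (9*sqrt(2)*(3*I*sqrt(15)))/(-18 + 4*37249 + 81060) = (27*I*sqrt(30))/(-18 + 148996 + 81060) = (27*I*sqrt(30))/230038 = (27*I*sqrt(30))*(1/230038) = 27*I*sqrt(30)/230038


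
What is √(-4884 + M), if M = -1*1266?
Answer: 5*I*√246 ≈ 78.422*I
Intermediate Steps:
M = -1266
√(-4884 + M) = √(-4884 - 1266) = √(-6150) = 5*I*√246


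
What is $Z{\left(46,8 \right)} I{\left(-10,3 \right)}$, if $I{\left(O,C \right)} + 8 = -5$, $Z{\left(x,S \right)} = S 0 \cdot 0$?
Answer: $0$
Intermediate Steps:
$Z{\left(x,S \right)} = 0$ ($Z{\left(x,S \right)} = 0 \cdot 0 = 0$)
$I{\left(O,C \right)} = -13$ ($I{\left(O,C \right)} = -8 - 5 = -13$)
$Z{\left(46,8 \right)} I{\left(-10,3 \right)} = 0 \left(-13\right) = 0$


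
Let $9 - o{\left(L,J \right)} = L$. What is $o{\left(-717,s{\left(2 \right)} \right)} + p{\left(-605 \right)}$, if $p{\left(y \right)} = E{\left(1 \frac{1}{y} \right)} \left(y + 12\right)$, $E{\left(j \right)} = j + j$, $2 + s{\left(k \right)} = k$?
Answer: $\frac{440416}{605} \approx 727.96$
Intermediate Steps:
$s{\left(k \right)} = -2 + k$
$o{\left(L,J \right)} = 9 - L$
$E{\left(j \right)} = 2 j$
$p{\left(y \right)} = \frac{2 \left(12 + y\right)}{y}$ ($p{\left(y \right)} = 2 \cdot 1 \frac{1}{y} \left(y + 12\right) = \frac{2}{y} \left(12 + y\right) = \frac{2 \left(12 + y\right)}{y}$)
$o{\left(-717,s{\left(2 \right)} \right)} + p{\left(-605 \right)} = \left(9 - -717\right) + \left(2 + \frac{24}{-605}\right) = \left(9 + 717\right) + \left(2 + 24 \left(- \frac{1}{605}\right)\right) = 726 + \left(2 - \frac{24}{605}\right) = 726 + \frac{1186}{605} = \frac{440416}{605}$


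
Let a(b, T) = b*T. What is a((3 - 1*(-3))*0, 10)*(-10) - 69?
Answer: -69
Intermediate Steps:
a(b, T) = T*b
a((3 - 1*(-3))*0, 10)*(-10) - 69 = (10*((3 - 1*(-3))*0))*(-10) - 69 = (10*((3 + 3)*0))*(-10) - 69 = (10*(6*0))*(-10) - 69 = (10*0)*(-10) - 69 = 0*(-10) - 69 = 0 - 69 = -69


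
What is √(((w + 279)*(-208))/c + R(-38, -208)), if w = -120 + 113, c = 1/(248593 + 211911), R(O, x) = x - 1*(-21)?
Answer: 33*I*√23924219 ≈ 1.6141e+5*I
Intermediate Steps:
R(O, x) = 21 + x (R(O, x) = x + 21 = 21 + x)
c = 1/460504 ≈ 2.1715e-6
w = -7
√(((w + 279)*(-208))/c + R(-38, -208)) = √(((-7 + 279)*(-208))/(1/460504) + (21 - 208)) = √((272*(-208))*460504 - 187) = √(-56576*460504 - 187) = √(-26053474304 - 187) = √(-26053474491) = 33*I*√23924219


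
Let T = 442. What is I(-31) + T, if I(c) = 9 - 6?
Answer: 445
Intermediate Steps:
I(c) = 3
I(-31) + T = 3 + 442 = 445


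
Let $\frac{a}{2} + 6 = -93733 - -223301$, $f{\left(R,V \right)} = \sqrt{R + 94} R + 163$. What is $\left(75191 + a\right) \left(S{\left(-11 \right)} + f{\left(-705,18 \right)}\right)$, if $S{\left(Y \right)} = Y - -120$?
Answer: $90933680 - 235692075 i \sqrt{611} \approx 9.0934 \cdot 10^{7} - 5.8259 \cdot 10^{9} i$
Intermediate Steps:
$f{\left(R,V \right)} = 163 + R \sqrt{94 + R}$ ($f{\left(R,V \right)} = \sqrt{94 + R} R + 163 = R \sqrt{94 + R} + 163 = 163 + R \sqrt{94 + R}$)
$S{\left(Y \right)} = 120 + Y$ ($S{\left(Y \right)} = Y + 120 = 120 + Y$)
$a = 259124$ ($a = -12 + 2 \left(-93733 - -223301\right) = -12 + 2 \left(-93733 + 223301\right) = -12 + 2 \cdot 129568 = -12 + 259136 = 259124$)
$\left(75191 + a\right) \left(S{\left(-11 \right)} + f{\left(-705,18 \right)}\right) = \left(75191 + 259124\right) \left(\left(120 - 11\right) + \left(163 - 705 \sqrt{94 - 705}\right)\right) = 334315 \left(109 + \left(163 - 705 \sqrt{-611}\right)\right) = 334315 \left(109 + \left(163 - 705 i \sqrt{611}\right)\right) = 334315 \left(272 - 705 i \sqrt{611}\right) = 90933680 - 235692075 i \sqrt{611}$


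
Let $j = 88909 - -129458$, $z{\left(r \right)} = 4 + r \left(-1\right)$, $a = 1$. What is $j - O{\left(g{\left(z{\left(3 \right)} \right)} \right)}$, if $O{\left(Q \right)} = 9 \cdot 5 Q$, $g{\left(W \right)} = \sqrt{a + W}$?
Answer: $218367 - 45 \sqrt{2} \approx 2.183 \cdot 10^{5}$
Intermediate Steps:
$z{\left(r \right)} = 4 - r$
$g{\left(W \right)} = \sqrt{1 + W}$
$j = 218367$ ($j = 88909 + 129458 = 218367$)
$O{\left(Q \right)} = 45 Q$
$j - O{\left(g{\left(z{\left(3 \right)} \right)} \right)} = 218367 - 45 \sqrt{1 + \left(4 - 3\right)} = 218367 - 45 \sqrt{1 + 1} = 218367 - 45 \sqrt{2}$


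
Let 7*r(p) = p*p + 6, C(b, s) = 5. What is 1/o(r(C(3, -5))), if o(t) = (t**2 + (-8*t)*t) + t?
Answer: -7/930 ≈ -0.0075269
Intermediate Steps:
r(p) = 6/7 + p**2/7 (r(p) = (p*p + 6)/7 = (p**2 + 6)/7 = (6 + p**2)/7 = 6/7 + p**2/7)
o(t) = t - 7*t**2 (o(t) = (t**2 - 8*t**2) + t = -7*t**2 + t = t - 7*t**2)
1/o(r(C(3, -5))) = 1/((6/7 + (1/7)*5**2)*(1 - 7*(6/7 + (1/7)*5**2))) = 1/((6/7 + (1/7)*25)*(1 - 7*(6/7 + (1/7)*25))) = 1/((6/7 + 25/7)*(1 - 7*(6/7 + 25/7))) = 1/(31*(1 - 7*31/7)/7) = 1/(31*(1 - 31)/7) = 1/((31/7)*(-30)) = 1/(-930/7) = -7/930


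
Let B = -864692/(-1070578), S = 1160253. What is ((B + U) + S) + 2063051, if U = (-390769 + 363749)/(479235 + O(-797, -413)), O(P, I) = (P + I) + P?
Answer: 205852247320571819/63863724723 ≈ 3.2233e+6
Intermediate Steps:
O(P, I) = I + 2*P (O(P, I) = (I + P) + P = I + 2*P)
B = 432346/535289 (B = -864692*(-1/1070578) = 432346/535289 ≈ 0.80769)
U = -6755/119307 (U = (-390769 + 363749)/(479235 + (-413 + 2*(-797))) = -27020/(479235 + (-413 - 1594)) = -27020/(479235 - 2007) = -27020/477228 = -27020*1/477228 = -6755/119307 ≈ -0.056619)
((B + U) + S) + 2063051 = ((432346/535289 - 6755/119307) + 1160253) + 2063051 = (47966027027/63863724723 + 1160253) + 2063051 = 74098126167061946/63863724723 + 2063051 = 205852247320571819/63863724723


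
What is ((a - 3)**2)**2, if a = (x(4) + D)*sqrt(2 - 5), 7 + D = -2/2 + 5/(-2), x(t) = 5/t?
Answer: 13339737/256 - 439893*I*sqrt(3)/16 ≈ 52108.0 - 47620.0*I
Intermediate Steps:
D = -21/2 (D = -7 + (-2/2 + 5/(-2)) = -7 + (-2*1/2 + 5*(-1/2)) = -7 + (-1 - 5/2) = -7 - 7/2 = -21/2 ≈ -10.500)
a = -37*I*sqrt(3)/4 (a = (5/4 - 21/2)*sqrt(2 - 5) = (5*(1/4) - 21/2)*sqrt(-3) = (5/4 - 21/2)*(I*sqrt(3)) = -37*I*sqrt(3)/4 ≈ -16.021*I)
((a - 3)**2)**2 = ((-37*I*sqrt(3)/4 - 3)**2)**2 = ((-3 - 37*I*sqrt(3)/4)**2)**2 = (-3 - 37*I*sqrt(3)/4)**4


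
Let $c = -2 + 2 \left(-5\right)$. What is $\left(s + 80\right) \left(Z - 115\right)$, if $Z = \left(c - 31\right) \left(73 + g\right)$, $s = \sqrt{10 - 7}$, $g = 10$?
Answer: $-294720 - 3684 \sqrt{3} \approx -3.011 \cdot 10^{5}$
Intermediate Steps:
$c = -12$ ($c = -2 - 10 = -12$)
$s = \sqrt{3} \approx 1.732$
$Z = -3569$ ($Z = \left(-12 - 31\right) \left(73 + 10\right) = \left(-43\right) 83 = -3569$)
$\left(s + 80\right) \left(Z - 115\right) = \left(\sqrt{3} + 80\right) \left(-3569 - 115\right) = \left(80 + \sqrt{3}\right) \left(-3684\right) = -294720 - 3684 \sqrt{3}$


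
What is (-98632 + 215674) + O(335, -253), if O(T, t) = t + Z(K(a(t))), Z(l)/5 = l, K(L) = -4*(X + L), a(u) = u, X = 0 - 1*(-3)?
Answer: 121789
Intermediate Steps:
X = 3 (X = 0 + 3 = 3)
K(L) = -12 - 4*L (K(L) = -4*(3 + L) = -12 - 4*L)
Z(l) = 5*l
O(T, t) = -60 - 19*t (O(T, t) = t + 5*(-12 - 4*t) = t + (-60 - 20*t) = -60 - 19*t)
(-98632 + 215674) + O(335, -253) = (-98632 + 215674) + (-60 - 19*(-253)) = 117042 + (-60 + 4807) = 117042 + 4747 = 121789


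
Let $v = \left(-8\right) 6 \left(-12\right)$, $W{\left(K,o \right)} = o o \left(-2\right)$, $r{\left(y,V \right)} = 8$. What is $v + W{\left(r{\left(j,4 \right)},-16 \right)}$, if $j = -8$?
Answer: $64$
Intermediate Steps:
$W{\left(K,o \right)} = - 2 o^{2}$ ($W{\left(K,o \right)} = o^{2} \left(-2\right) = - 2 o^{2}$)
$v = 576$ ($v = \left(-48\right) \left(-12\right) = 576$)
$v + W{\left(r{\left(j,4 \right)},-16 \right)} = 576 - 2 \left(-16\right)^{2} = 576 - 512 = 64$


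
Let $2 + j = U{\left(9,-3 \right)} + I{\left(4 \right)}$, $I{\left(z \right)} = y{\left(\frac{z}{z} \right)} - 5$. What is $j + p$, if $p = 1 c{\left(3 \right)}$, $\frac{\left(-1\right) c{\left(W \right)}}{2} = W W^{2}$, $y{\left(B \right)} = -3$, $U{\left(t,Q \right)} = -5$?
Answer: $-69$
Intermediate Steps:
$I{\left(z \right)} = -8$ ($I{\left(z \right)} = -3 - 5 = -8$)
$c{\left(W \right)} = - 2 W^{3}$ ($c{\left(W \right)} = - 2 W W^{2} = - 2 W^{3}$)
$j = -15$ ($j = -2 - 13 = -15$)
$p = -54$ ($p = 1 \left(- 2 \cdot 3^{3}\right) = 1 \left(\left(-2\right) 27\right) = 1 \left(-54\right) = -54$)
$j + p = -15 - 54 = -69$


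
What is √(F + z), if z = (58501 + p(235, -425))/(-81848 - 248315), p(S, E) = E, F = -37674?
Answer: I*√4106771744426894/330163 ≈ 194.1*I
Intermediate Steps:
z = -58076/330163 (z = (58501 - 425)/(-81848 - 248315) = 58076/(-330163) = 58076*(-1/330163) = -58076/330163 ≈ -0.17590)
√(F + z) = √(-37674 - 58076/330163) = √(-12438618938/330163) = I*√4106771744426894/330163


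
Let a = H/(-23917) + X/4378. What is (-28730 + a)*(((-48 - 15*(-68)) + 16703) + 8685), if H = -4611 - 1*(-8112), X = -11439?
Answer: -39652922798978780/52354313 ≈ -7.5740e+8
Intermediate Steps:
H = 3501 (H = -4611 + 8112 = 3501)
a = -288913941/104708626 (a = 3501/(-23917) - 11439/4378 = 3501*(-1/23917) - 11439*1/4378 = -3501/23917 - 11439/4378 = -288913941/104708626 ≈ -2.7592)
(-28730 + a)*(((-48 - 15*(-68)) + 16703) + 8685) = (-28730 - 288913941/104708626)*(((-48 - 15*(-68)) + 16703) + 8685) = -3008567738921*(((-48 + 1020) + 16703) + 8685)/104708626 = -3008567738921*((972 + 16703) + 8685)/104708626 = -3008567738921*(17675 + 8685)/104708626 = -3008567738921/104708626*26360 = -39652922798978780/52354313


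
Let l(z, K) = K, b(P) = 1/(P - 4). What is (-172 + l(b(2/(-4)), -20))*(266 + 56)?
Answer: -61824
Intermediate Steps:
b(P) = 1/(-4 + P)
(-172 + l(b(2/(-4)), -20))*(266 + 56) = (-172 - 20)*(266 + 56) = -192*322 = -61824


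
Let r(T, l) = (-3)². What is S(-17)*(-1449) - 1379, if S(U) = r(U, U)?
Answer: -14420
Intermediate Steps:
r(T, l) = 9
S(U) = 9
S(-17)*(-1449) - 1379 = 9*(-1449) - 1379 = -13041 - 1379 = -14420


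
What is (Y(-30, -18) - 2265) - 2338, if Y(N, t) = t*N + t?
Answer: -4081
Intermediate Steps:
Y(N, t) = t + N*t (Y(N, t) = N*t + t = t + N*t)
(Y(-30, -18) - 2265) - 2338 = (-18*(1 - 30) - 2265) - 2338 = (-18*(-29) - 2265) - 2338 = (522 - 2265) - 2338 = -1743 - 2338 = -4081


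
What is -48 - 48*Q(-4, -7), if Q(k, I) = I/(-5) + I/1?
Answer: 1104/5 ≈ 220.80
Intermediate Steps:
Q(k, I) = 4*I/5 (Q(k, I) = I*(-⅕) + I*1 = -I/5 + I = 4*I/5)
-48 - 48*Q(-4, -7) = -48 - 192*(-7)/5 = -48 - 48*(-28/5) = -48 + 1344/5 = 1104/5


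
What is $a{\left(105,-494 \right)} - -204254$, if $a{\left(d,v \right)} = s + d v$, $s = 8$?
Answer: $152392$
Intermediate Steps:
$a{\left(d,v \right)} = 8 + d v$
$a{\left(105,-494 \right)} - -204254 = \left(8 + 105 \left(-494\right)\right) - -204254 = \left(8 - 51870\right) + 204254 = -51862 + 204254 = 152392$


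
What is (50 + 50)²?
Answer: 10000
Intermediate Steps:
(50 + 50)² = 100² = 10000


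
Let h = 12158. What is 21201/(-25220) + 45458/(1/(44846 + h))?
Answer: 65352279101839/25220 ≈ 2.5913e+9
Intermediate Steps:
21201/(-25220) + 45458/(1/(44846 + h)) = 21201/(-25220) + 45458/(1/(44846 + 12158)) = 21201*(-1/25220) + 45458/(1/57004) = -21201/25220 + 45458/(1/57004) = -21201/25220 + 45458*57004 = -21201/25220 + 2591287832 = 65352279101839/25220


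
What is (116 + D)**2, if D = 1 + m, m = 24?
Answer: 19881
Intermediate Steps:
D = 25 (D = 1 + 24 = 25)
(116 + D)**2 = (116 + 25)**2 = 141**2 = 19881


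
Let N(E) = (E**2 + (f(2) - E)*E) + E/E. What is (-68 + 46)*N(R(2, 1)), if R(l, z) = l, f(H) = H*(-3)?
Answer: 242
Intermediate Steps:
f(H) = -3*H
N(E) = 1 + E**2 + E*(-6 - E) (N(E) = (E**2 + (-3*2 - E)*E) + E/E = (E**2 + (-6 - E)*E) + 1 = (E**2 + E*(-6 - E)) + 1 = 1 + E**2 + E*(-6 - E))
(-68 + 46)*N(R(2, 1)) = (-68 + 46)*(1 - 6*2) = -22*(1 - 12) = -22*(-11) = 242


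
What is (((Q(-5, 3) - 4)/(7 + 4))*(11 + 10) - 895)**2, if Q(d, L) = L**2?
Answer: 94867600/121 ≈ 7.8403e+5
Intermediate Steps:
(((Q(-5, 3) - 4)/(7 + 4))*(11 + 10) - 895)**2 = (((3**2 - 4)/(7 + 4))*(11 + 10) - 895)**2 = (((9 - 4)/11)*21 - 895)**2 = ((5*(1/11))*21 - 895)**2 = ((5/11)*21 - 895)**2 = (105/11 - 895)**2 = (-9740/11)**2 = 94867600/121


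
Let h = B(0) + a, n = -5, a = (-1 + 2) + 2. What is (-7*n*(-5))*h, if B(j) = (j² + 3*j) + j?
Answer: -525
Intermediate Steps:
B(j) = j² + 4*j
a = 3 (a = 1 + 2 = 3)
h = 3 (h = 0*(4 + 0) + 3 = 0*4 + 3 = 0 + 3 = 3)
(-7*n*(-5))*h = (-7*(-5)*(-5))*3 = (35*(-5))*3 = -175*3 = -525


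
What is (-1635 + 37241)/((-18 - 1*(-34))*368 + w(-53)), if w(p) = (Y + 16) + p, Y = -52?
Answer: 35606/5799 ≈ 6.1400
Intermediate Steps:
w(p) = -36 + p (w(p) = (-52 + 16) + p = -36 + p)
(-1635 + 37241)/((-18 - 1*(-34))*368 + w(-53)) = (-1635 + 37241)/((-18 - 1*(-34))*368 + (-36 - 53)) = 35606/((-18 + 34)*368 - 89) = 35606/(16*368 - 89) = 35606/(5888 - 89) = 35606/5799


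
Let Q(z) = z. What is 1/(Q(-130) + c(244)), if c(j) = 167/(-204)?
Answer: -204/26687 ≈ -0.0076442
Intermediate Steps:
c(j) = -167/204 (c(j) = 167*(-1/204) = -167/204)
1/(Q(-130) + c(244)) = 1/(-130 - 167/204) = 1/(-26687/204) = -204/26687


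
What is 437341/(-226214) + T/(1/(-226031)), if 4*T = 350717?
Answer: -8966321510347971/452428 ≈ -1.9818e+10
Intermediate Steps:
T = 350717/4 (T = (¼)*350717 = 350717/4 ≈ 87679.)
437341/(-226214) + T/(1/(-226031)) = 437341/(-226214) + 350717/(4*(1/(-226031))) = 437341*(-1/226214) + 350717/(4*(-1/226031)) = -437341/226214 + (350717/4)*(-226031) = -437341/226214 - 79272914227/4 = -8966321510347971/452428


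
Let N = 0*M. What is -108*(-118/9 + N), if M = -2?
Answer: 1416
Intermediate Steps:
N = 0 (N = 0*(-2) = 0)
-108*(-118/9 + N) = -108*(-118/9 + 0) = -108*(-118/9) = 1416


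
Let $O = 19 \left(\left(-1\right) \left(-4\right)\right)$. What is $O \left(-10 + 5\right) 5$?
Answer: $-1900$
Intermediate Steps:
$O = 76$ ($O = 19 \cdot 4 = 76$)
$O \left(-10 + 5\right) 5 = 76 \left(-10 + 5\right) 5 = 76 \left(\left(-5\right) 5\right) = 76 \left(-25\right) = -1900$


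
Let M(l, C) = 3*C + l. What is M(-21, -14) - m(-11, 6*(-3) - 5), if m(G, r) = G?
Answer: -52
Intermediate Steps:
M(l, C) = l + 3*C
M(-21, -14) - m(-11, 6*(-3) - 5) = (-21 + 3*(-14)) - 1*(-11) = (-21 - 42) + 11 = -63 + 11 = -52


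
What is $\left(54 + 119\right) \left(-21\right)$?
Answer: $-3633$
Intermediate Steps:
$\left(54 + 119\right) \left(-21\right) = 173 \left(-21\right) = -3633$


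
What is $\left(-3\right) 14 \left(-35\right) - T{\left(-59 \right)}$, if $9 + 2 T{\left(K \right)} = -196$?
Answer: $\frac{3145}{2} \approx 1572.5$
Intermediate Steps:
$T{\left(K \right)} = - \frac{205}{2}$ ($T{\left(K \right)} = - \frac{9}{2} + \frac{1}{2} \left(-196\right) = - \frac{9}{2} - 98 = - \frac{205}{2}$)
$\left(-3\right) 14 \left(-35\right) - T{\left(-59 \right)} = \left(-3\right) 14 \left(-35\right) - - \frac{205}{2} = \left(-42\right) \left(-35\right) + \frac{205}{2} = 1470 + \frac{205}{2} = \frac{3145}{2}$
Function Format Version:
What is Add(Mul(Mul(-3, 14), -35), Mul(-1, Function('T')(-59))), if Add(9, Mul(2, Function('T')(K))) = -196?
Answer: Rational(3145, 2) ≈ 1572.5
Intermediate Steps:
Function('T')(K) = Rational(-205, 2) (Function('T')(K) = Add(Rational(-9, 2), Mul(Rational(1, 2), -196)) = Add(Rational(-9, 2), -98) = Rational(-205, 2))
Add(Mul(Mul(-3, 14), -35), Mul(-1, Function('T')(-59))) = Add(Mul(Mul(-3, 14), -35), Mul(-1, Rational(-205, 2))) = Add(Mul(-42, -35), Rational(205, 2)) = Add(1470, Rational(205, 2)) = Rational(3145, 2)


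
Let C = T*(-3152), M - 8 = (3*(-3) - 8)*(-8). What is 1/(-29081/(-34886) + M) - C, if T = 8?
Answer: 127408035526/5052665 ≈ 25216.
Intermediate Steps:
M = 144 (M = 8 + (3*(-3) - 8)*(-8) = 8 + (-9 - 8)*(-8) = 8 - 17*(-8) = 8 + 136 = 144)
C = -25216 (C = 8*(-3152) = -25216)
1/(-29081/(-34886) + M) - C = 1/(-29081/(-34886) + 144) - 1*(-25216) = 1/(-29081*(-1/34886) + 144) + 25216 = 1/(29081/34886 + 144) + 25216 = 1/(5052665/34886) + 25216 = 34886/5052665 + 25216 = 127408035526/5052665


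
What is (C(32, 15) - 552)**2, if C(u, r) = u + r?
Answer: 255025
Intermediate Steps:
C(u, r) = r + u
(C(32, 15) - 552)**2 = ((15 + 32) - 552)**2 = (47 - 552)**2 = (-505)**2 = 255025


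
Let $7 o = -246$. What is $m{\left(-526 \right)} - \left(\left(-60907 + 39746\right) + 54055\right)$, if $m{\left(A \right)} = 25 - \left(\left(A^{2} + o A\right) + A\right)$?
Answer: $- \frac{2292529}{7} \approx -3.275 \cdot 10^{5}$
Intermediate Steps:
$o = - \frac{246}{7}$ ($o = \frac{1}{7} \left(-246\right) = - \frac{246}{7} \approx -35.143$)
$m{\left(A \right)} = 25 - A^{2} + \frac{239 A}{7}$ ($m{\left(A \right)} = 25 - \left(\left(A^{2} - \frac{246 A}{7}\right) + A\right) = 25 - \left(A^{2} - \frac{239 A}{7}\right) = 25 - A^{2} + \frac{239 A}{7}$)
$m{\left(-526 \right)} - \left(\left(-60907 + 39746\right) + 54055\right) = \left(25 - \left(-526\right)^{2} + \frac{239}{7} \left(-526\right)\right) - \left(\left(-60907 + 39746\right) + 54055\right) = \left(25 - 276676 - \frac{125714}{7}\right) - \left(-21161 + 54055\right) = \left(25 - 276676 - \frac{125714}{7}\right) - 32894 = - \frac{2062271}{7} - 32894 = - \frac{2292529}{7}$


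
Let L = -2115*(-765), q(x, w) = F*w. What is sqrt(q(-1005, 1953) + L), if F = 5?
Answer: 6*sqrt(45215) ≈ 1275.8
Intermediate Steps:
q(x, w) = 5*w
L = 1617975
sqrt(q(-1005, 1953) + L) = sqrt(5*1953 + 1617975) = sqrt(9765 + 1617975) = sqrt(1627740) = 6*sqrt(45215)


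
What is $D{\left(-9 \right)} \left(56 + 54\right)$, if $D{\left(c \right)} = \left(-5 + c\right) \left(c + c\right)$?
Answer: $27720$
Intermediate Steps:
$D{\left(c \right)} = 2 c \left(-5 + c\right)$ ($D{\left(c \right)} = \left(-5 + c\right) 2 c = 2 c \left(-5 + c\right)$)
$D{\left(-9 \right)} \left(56 + 54\right) = 2 \left(-9\right) \left(-5 - 9\right) \left(56 + 54\right) = 2 \left(-9\right) \left(-14\right) 110 = 252 \cdot 110 = 27720$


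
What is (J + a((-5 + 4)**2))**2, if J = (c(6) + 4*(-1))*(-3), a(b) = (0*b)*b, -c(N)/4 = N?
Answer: 7056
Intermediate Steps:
c(N) = -4*N
a(b) = 0 (a(b) = 0*b = 0)
J = 84 (J = (-4*6 + 4*(-1))*(-3) = (-24 - 4)*(-3) = -28*(-3) = 84)
(J + a((-5 + 4)**2))**2 = (84 + 0)**2 = 84**2 = 7056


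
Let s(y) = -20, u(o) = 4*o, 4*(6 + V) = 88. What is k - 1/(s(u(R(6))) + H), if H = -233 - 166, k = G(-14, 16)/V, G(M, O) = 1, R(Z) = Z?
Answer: 435/6704 ≈ 0.064887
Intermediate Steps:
V = 16 (V = -6 + (1/4)*88 = -6 + 22 = 16)
k = 1/16 ≈ 0.062500
H = -399
k - 1/(s(u(R(6))) + H) = 1/16 - 1/(-20 - 399) = 1/16 - 1/(-419) = 1/16 - 1*(-1/419) = 1/16 + 1/419 = 435/6704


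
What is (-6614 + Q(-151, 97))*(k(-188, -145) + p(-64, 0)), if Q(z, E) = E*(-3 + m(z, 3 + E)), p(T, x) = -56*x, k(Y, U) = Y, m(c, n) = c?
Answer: 4051776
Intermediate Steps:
Q(z, E) = E*(-3 + z)
(-6614 + Q(-151, 97))*(k(-188, -145) + p(-64, 0)) = (-6614 + 97*(-3 - 151))*(-188 - 56*0) = (-6614 + 97*(-154))*(-188 + 0) = (-6614 - 14938)*(-188) = -21552*(-188) = 4051776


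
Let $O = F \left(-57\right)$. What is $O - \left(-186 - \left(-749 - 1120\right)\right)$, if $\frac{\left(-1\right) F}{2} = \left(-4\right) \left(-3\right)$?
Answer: $-315$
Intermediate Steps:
$F = -24$ ($F = - 2 \left(\left(-4\right) \left(-3\right)\right) = \left(-2\right) 12 = -24$)
$O = 1368$ ($O = \left(-24\right) \left(-57\right) = 1368$)
$O - \left(-186 - \left(-749 - 1120\right)\right) = 1368 - \left(-186 - \left(-749 - 1120\right)\right) = 1368 - \left(-186 - -1869\right) = 1368 - \left(-186 + 1869\right) = 1368 - 1683 = -315$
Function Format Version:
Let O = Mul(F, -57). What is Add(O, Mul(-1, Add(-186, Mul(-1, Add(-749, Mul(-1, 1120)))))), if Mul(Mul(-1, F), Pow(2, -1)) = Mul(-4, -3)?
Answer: -315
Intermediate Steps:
F = -24 (F = Mul(-2, Mul(-4, -3)) = Mul(-2, 12) = -24)
O = 1368 (O = Mul(-24, -57) = 1368)
Add(O, Mul(-1, Add(-186, Mul(-1, Add(-749, Mul(-1, 1120)))))) = Add(1368, Mul(-1, Add(-186, Mul(-1, Add(-749, Mul(-1, 1120)))))) = Add(1368, Mul(-1, Add(-186, Mul(-1, Add(-749, -1120))))) = Add(1368, Mul(-1, Add(-186, Mul(-1, -1869)))) = Add(1368, Mul(-1, Add(-186, 1869))) = Add(1368, Mul(-1, 1683)) = Add(1368, -1683) = -315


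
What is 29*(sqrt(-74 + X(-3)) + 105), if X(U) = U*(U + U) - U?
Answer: 3045 + 29*I*sqrt(53) ≈ 3045.0 + 211.12*I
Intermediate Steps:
X(U) = -U + 2*U**2 (X(U) = U*(2*U) - U = 2*U**2 - U = -U + 2*U**2)
29*(sqrt(-74 + X(-3)) + 105) = 29*(sqrt(-74 - 3*(-1 + 2*(-3))) + 105) = 29*(sqrt(-74 - 3*(-1 - 6)) + 105) = 29*(sqrt(-74 - 3*(-7)) + 105) = 29*(sqrt(-74 + 21) + 105) = 29*(sqrt(-53) + 105) = 29*(I*sqrt(53) + 105) = 29*(105 + I*sqrt(53)) = 3045 + 29*I*sqrt(53)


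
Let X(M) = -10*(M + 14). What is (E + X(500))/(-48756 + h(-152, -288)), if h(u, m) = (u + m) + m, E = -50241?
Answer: 55381/49484 ≈ 1.1192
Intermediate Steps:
X(M) = -140 - 10*M (X(M) = -10*(14 + M) = -140 - 10*M)
h(u, m) = u + 2*m (h(u, m) = (m + u) + m = u + 2*m)
(E + X(500))/(-48756 + h(-152, -288)) = (-50241 + (-140 - 10*500))/(-48756 + (-152 + 2*(-288))) = (-50241 + (-140 - 5000))/(-48756 + (-152 - 576)) = (-50241 - 5140)/(-48756 - 728) = -55381/(-49484) = -55381*(-1/49484) = 55381/49484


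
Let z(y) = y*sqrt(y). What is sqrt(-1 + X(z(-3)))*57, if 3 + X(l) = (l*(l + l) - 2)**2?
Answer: 342*sqrt(87) ≈ 3190.0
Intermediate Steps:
z(y) = y**(3/2)
X(l) = -3 + (-2 + 2*l**2)**2 (X(l) = -3 + (l*(l + l) - 2)**2 = -3 + (l*(2*l) - 2)**2 = -3 + (2*l**2 - 2)**2 = -3 + (-2 + 2*l**2)**2)
sqrt(-1 + X(z(-3)))*57 = sqrt(-1 + (-3 + 4*(-1 + ((-3)**(3/2))**2)**2))*57 = sqrt(-1 + (-3 + 4*(-1 + (-3*I*sqrt(3))**2)**2))*57 = sqrt(-1 + (-3 + 4*(-1 - 27)**2))*57 = sqrt(-1 + (-3 + 4*(-28)**2))*57 = sqrt(-1 + (-3 + 4*784))*57 = sqrt(-1 + (-3 + 3136))*57 = sqrt(-1 + 3133)*57 = sqrt(3132)*57 = (6*sqrt(87))*57 = 342*sqrt(87)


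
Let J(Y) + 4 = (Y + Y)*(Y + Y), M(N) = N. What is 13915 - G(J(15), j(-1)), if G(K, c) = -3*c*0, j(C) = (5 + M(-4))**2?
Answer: 13915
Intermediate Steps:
J(Y) = -4 + 4*Y**2 (J(Y) = -4 + (Y + Y)*(Y + Y) = -4 + (2*Y)*(2*Y) = -4 + 4*Y**2)
j(C) = 1 (j(C) = (5 - 4)**2 = 1**2 = 1)
G(K, c) = 0
13915 - G(J(15), j(-1)) = 13915 - 1*0 = 13915 + 0 = 13915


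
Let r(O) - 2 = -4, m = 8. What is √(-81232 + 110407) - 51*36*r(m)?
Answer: 3672 + 5*√1167 ≈ 3842.8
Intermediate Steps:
r(O) = -2 (r(O) = 2 - 4 = -2)
√(-81232 + 110407) - 51*36*r(m) = √(-81232 + 110407) - 51*36*(-2) = √29175 - 1836*(-2) = 5*√1167 - 1*(-3672) = 5*√1167 + 3672 = 3672 + 5*√1167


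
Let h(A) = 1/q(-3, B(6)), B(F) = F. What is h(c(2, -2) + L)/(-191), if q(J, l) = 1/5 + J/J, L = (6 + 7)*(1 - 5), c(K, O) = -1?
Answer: -5/1146 ≈ -0.0043630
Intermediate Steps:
L = -52 (L = 13*(-4) = -52)
q(J, l) = 6/5 (q(J, l) = 1*(⅕) + 1 = ⅕ + 1 = 6/5)
h(A) = ⅚ (h(A) = 1/(6/5) = ⅚)
h(c(2, -2) + L)/(-191) = (⅚)/(-191) = (⅚)*(-1/191) = -5/1146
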